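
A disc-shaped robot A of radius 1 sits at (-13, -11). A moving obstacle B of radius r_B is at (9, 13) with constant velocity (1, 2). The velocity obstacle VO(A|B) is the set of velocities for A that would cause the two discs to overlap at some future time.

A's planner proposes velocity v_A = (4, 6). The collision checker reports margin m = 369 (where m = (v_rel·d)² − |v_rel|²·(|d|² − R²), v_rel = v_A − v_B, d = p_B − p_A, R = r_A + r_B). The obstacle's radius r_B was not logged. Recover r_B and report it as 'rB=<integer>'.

m = 369
d = (22, 24);  v_rel = (3, 4),  |v_rel|² = 25
v_rel×d = (3)·(24) − (4)·(22) = -16
since m = R²·25 − (-16)²:  R² = (256 + 369) / 25 = 25
R = √25 = 5  ⇒  r_B = 5 − 1 = 4

rB=4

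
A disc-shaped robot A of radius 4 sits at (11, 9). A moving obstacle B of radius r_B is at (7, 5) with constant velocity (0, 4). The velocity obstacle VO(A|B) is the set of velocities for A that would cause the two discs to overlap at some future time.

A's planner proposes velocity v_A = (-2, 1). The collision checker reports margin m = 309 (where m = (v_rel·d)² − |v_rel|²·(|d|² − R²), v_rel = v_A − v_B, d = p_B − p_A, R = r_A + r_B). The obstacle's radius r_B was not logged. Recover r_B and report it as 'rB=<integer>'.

m = 309
d = (-4, -4);  v_rel = (-2, -3),  |v_rel|² = 13
v_rel×d = (-2)·(-4) − (-3)·(-4) = -4
since m = R²·13 − (-4)²:  R² = (16 + 309) / 13 = 25
R = √25 = 5  ⇒  r_B = 5 − 4 = 1

rB=1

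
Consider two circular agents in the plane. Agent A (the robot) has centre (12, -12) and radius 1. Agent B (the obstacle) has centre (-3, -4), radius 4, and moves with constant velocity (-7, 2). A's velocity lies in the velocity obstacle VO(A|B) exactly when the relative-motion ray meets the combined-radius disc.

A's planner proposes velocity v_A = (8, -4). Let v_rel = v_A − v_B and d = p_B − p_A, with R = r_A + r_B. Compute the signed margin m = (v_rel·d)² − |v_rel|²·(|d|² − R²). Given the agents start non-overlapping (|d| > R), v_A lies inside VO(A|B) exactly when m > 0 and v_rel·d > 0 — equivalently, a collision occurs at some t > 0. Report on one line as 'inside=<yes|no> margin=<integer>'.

d = (-15, 8),  |d|² = 289;  R = 1+4 = 5,  c = 289−5² = 264
v_rel = (15, -6),  |v_rel|² = 261;  v_rel·d = (15)·(-15) + (-6)·(8) = -273
261·t² + 546·t + 264 = 0  ⇒  m = (-273)² − 261·264 = 5625
m = 5625 > 0,  v_rel·d = -273 < 0  ⇒  outside

inside=no margin=5625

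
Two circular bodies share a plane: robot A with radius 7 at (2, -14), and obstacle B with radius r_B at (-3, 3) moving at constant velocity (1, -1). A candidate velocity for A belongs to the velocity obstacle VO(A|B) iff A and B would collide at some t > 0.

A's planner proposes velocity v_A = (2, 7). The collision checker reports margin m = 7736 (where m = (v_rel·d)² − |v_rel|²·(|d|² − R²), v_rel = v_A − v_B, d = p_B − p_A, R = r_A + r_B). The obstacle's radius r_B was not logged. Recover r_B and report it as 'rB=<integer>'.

m = 7736
d = (-5, 17);  v_rel = (1, 8),  |v_rel|² = 65
v_rel×d = (1)·(17) − (8)·(-5) = 57
since m = R²·65 − 57²:  R² = (3249 + 7736) / 65 = 169
R = √169 = 13  ⇒  r_B = 13 − 7 = 6

rB=6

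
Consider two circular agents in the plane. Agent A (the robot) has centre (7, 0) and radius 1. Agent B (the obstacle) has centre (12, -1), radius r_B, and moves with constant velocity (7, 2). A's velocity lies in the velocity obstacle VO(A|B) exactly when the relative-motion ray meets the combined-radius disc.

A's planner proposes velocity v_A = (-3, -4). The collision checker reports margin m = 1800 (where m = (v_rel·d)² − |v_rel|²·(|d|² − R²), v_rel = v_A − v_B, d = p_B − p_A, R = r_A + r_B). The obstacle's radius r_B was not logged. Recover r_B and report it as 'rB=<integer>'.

m = 1800
d = (5, -1);  v_rel = (-10, -6),  |v_rel|² = 136
v_rel×d = (-10)·(-1) − (-6)·(5) = 40
since m = R²·136 − 40²:  R² = (1600 + 1800) / 136 = 25
R = √25 = 5  ⇒  r_B = 5 − 1 = 4

rB=4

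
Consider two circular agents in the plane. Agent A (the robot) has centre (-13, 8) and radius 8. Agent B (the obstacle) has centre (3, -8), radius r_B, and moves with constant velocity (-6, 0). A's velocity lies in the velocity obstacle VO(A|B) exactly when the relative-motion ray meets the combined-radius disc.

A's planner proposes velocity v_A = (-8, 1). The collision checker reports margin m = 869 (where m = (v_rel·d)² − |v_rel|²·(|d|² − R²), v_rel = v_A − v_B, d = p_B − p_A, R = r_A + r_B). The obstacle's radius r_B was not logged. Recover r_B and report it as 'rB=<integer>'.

m = 869
d = (16, -16);  v_rel = (-2, 1),  |v_rel|² = 5
v_rel×d = (-2)·(-16) − (1)·(16) = 16
since m = R²·5 − 16²:  R² = (256 + 869) / 5 = 225
R = √225 = 15  ⇒  r_B = 15 − 8 = 7

rB=7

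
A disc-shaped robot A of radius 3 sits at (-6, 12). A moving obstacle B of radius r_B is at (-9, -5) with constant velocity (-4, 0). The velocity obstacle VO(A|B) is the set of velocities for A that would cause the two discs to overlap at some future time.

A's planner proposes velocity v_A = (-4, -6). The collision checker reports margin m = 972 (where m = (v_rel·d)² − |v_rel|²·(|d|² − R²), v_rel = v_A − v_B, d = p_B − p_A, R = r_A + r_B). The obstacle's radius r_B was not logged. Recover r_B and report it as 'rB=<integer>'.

m = 972
d = (-3, -17);  v_rel = (0, -6),  |v_rel|² = 36
v_rel×d = (0)·(-17) − (-6)·(-3) = -18
since m = R²·36 − (-18)²:  R² = (324 + 972) / 36 = 36
R = √36 = 6  ⇒  r_B = 6 − 3 = 3

rB=3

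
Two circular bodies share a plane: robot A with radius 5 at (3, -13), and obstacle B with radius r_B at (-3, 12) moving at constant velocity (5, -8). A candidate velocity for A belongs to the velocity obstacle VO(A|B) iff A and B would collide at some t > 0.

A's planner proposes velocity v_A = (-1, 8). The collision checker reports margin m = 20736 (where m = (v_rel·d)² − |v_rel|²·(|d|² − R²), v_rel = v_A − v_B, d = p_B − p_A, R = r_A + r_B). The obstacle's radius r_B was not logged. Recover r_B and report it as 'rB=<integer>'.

m = 20736
d = (-6, 25);  v_rel = (-6, 16),  |v_rel|² = 292
v_rel×d = (-6)·(25) − (16)·(-6) = -54
since m = R²·292 − (-54)²:  R² = (2916 + 20736) / 292 = 81
R = √81 = 9  ⇒  r_B = 9 − 5 = 4

rB=4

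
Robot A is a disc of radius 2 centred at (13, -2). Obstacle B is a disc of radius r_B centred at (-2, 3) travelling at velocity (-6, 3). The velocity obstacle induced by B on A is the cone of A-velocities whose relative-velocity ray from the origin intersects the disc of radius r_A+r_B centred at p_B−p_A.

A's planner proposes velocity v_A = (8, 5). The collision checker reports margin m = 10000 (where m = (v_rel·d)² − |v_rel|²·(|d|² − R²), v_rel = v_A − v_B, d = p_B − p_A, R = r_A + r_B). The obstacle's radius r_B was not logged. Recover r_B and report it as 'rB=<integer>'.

m = 10000
d = (-15, 5);  v_rel = (14, 2),  |v_rel|² = 200
v_rel×d = (14)·(5) − (2)·(-15) = 100
since m = R²·200 − 100²:  R² = (10000 + 10000) / 200 = 100
R = √100 = 10  ⇒  r_B = 10 − 2 = 8

rB=8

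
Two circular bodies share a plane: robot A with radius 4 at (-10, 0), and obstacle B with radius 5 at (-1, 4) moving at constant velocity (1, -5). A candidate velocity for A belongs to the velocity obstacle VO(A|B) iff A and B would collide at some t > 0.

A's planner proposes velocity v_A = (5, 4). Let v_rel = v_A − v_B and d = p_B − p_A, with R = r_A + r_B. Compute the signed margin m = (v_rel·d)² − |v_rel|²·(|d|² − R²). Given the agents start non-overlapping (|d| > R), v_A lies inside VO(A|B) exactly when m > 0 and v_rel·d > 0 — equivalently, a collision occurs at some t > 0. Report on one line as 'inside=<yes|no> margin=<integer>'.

d = (9, 4),  |d|² = 97;  R = 4+5 = 9,  c = 97−9² = 16
v_rel = (4, 9),  |v_rel|² = 97;  v_rel·d = (4)·(9) + (9)·(4) = 72
97·t² − 144·t + 16 = 0  ⇒  m = 72² − 97·16 = 3632
m = 3632 > 0,  v_rel·d = 72 > 0  ⇒  inside

inside=yes margin=3632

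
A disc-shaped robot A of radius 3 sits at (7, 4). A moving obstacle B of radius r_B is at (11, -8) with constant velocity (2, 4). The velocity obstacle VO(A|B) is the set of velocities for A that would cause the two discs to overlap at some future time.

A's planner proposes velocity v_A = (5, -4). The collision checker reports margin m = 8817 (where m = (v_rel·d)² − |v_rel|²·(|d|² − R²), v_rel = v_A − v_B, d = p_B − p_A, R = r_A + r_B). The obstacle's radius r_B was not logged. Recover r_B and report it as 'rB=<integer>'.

m = 8817
d = (4, -12);  v_rel = (3, -8),  |v_rel|² = 73
v_rel×d = (3)·(-12) − (-8)·(4) = -4
since m = R²·73 − (-4)²:  R² = (16 + 8817) / 73 = 121
R = √121 = 11  ⇒  r_B = 11 − 3 = 8

rB=8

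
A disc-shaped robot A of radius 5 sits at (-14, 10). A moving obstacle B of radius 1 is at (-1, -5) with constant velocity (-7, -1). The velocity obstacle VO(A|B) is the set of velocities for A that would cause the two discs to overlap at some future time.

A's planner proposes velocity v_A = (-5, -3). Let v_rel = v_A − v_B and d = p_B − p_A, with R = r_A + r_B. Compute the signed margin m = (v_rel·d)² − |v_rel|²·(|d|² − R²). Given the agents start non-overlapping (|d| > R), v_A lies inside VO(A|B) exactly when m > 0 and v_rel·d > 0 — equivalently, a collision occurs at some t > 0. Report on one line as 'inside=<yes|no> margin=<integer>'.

d = (13, -15),  |d|² = 394;  R = 5+1 = 6,  c = 394−6² = 358
v_rel = (2, -2),  |v_rel|² = 8;  v_rel·d = (2)·(13) + (-2)·(-15) = 56
8·t² − 112·t + 358 = 0  ⇒  m = 56² − 8·358 = 272
m = 272 > 0,  v_rel·d = 56 > 0  ⇒  inside

inside=yes margin=272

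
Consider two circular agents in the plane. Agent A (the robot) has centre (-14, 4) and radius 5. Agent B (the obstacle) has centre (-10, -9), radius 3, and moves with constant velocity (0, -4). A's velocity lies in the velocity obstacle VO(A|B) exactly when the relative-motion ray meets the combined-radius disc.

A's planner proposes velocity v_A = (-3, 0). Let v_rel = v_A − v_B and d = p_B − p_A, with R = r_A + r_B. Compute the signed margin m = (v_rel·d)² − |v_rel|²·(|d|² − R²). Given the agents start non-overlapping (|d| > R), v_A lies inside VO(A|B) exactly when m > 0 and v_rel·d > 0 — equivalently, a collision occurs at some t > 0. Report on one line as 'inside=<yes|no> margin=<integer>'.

d = (4, -13),  |d|² = 185;  R = 5+3 = 8,  c = 185−8² = 121
v_rel = (-3, 4),  |v_rel|² = 25;  v_rel·d = (-3)·(4) + (4)·(-13) = -64
25·t² + 128·t + 121 = 0  ⇒  m = (-64)² − 25·121 = 1071
m = 1071 > 0,  v_rel·d = -64 < 0  ⇒  outside

inside=no margin=1071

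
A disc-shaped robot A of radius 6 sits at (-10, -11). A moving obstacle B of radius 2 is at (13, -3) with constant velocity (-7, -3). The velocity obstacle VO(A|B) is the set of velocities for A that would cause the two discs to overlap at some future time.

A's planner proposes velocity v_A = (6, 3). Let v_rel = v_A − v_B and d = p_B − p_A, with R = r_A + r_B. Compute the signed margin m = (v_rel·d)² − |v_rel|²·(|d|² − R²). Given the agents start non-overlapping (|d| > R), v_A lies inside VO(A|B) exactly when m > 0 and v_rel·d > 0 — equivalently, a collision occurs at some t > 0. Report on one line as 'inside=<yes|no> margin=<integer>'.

d = (23, 8),  |d|² = 593;  R = 6+2 = 8,  c = 593−8² = 529
v_rel = (13, 6),  |v_rel|² = 205;  v_rel·d = (13)·(23) + (6)·(8) = 347
205·t² − 694·t + 529 = 0  ⇒  m = 347² − 205·529 = 11964
m = 11964 > 0,  v_rel·d = 347 > 0  ⇒  inside

inside=yes margin=11964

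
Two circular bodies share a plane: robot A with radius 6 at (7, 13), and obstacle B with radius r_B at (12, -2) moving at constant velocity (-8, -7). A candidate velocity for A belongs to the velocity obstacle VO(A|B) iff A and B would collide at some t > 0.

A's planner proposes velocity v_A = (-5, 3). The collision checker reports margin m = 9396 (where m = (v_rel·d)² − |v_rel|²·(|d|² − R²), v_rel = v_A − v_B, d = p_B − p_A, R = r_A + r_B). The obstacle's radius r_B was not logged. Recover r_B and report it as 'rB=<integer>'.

m = 9396
d = (5, -15);  v_rel = (3, 10),  |v_rel|² = 109
v_rel×d = (3)·(-15) − (10)·(5) = -95
since m = R²·109 − (-95)²:  R² = (9025 + 9396) / 109 = 169
R = √169 = 13  ⇒  r_B = 13 − 6 = 7

rB=7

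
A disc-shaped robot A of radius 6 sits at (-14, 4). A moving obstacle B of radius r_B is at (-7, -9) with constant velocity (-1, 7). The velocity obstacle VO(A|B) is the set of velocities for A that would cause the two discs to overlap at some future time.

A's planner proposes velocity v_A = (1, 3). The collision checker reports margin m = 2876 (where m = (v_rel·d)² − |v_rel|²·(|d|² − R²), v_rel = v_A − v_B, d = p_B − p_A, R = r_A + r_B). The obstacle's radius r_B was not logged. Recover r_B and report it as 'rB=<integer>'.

m = 2876
d = (7, -13);  v_rel = (2, -4),  |v_rel|² = 20
v_rel×d = (2)·(-13) − (-4)·(7) = 2
since m = R²·20 − 2²:  R² = (4 + 2876) / 20 = 144
R = √144 = 12  ⇒  r_B = 12 − 6 = 6

rB=6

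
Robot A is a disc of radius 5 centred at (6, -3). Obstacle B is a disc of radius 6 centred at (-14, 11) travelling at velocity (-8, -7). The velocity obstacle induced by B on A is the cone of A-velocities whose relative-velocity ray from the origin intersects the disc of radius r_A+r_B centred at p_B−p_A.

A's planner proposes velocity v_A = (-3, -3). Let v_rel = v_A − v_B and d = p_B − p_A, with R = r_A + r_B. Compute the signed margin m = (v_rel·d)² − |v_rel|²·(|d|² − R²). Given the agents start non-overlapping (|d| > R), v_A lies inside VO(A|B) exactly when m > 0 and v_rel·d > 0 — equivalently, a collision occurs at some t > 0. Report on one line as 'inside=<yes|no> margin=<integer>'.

d = (-20, 14),  |d|² = 596;  R = 5+6 = 11,  c = 596−11² = 475
v_rel = (5, 4),  |v_rel|² = 41;  v_rel·d = (5)·(-20) + (4)·(14) = -44
41·t² + 88·t + 475 = 0  ⇒  m = (-44)² − 41·475 = -17539
m = -17539 < 0,  v_rel·d = -44 < 0  ⇒  outside

inside=no margin=-17539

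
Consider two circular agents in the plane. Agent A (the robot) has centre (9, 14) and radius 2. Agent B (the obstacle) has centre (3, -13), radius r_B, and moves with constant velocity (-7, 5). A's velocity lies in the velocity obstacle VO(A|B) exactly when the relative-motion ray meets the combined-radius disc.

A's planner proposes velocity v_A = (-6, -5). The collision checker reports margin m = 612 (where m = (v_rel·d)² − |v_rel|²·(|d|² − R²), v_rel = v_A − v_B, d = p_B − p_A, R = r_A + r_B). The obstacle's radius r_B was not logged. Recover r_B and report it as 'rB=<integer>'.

m = 612
d = (-6, -27);  v_rel = (1, -10),  |v_rel|² = 101
v_rel×d = (1)·(-27) − (-10)·(-6) = -87
since m = R²·101 − (-87)²:  R² = (7569 + 612) / 101 = 81
R = √81 = 9  ⇒  r_B = 9 − 2 = 7

rB=7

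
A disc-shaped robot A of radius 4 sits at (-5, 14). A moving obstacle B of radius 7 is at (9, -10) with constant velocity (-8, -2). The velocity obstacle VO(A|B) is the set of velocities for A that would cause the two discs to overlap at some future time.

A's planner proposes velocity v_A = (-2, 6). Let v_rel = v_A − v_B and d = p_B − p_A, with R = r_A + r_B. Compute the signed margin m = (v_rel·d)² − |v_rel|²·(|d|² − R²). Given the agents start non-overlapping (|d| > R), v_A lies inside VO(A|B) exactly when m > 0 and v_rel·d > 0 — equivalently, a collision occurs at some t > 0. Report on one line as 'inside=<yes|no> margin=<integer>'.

d = (14, -24),  |d|² = 772;  R = 4+7 = 11,  c = 772−11² = 651
v_rel = (6, 8),  |v_rel|² = 100;  v_rel·d = (6)·(14) + (8)·(-24) = -108
100·t² + 216·t + 651 = 0  ⇒  m = (-108)² − 100·651 = -53436
m = -53436 < 0,  v_rel·d = -108 < 0  ⇒  outside

inside=no margin=-53436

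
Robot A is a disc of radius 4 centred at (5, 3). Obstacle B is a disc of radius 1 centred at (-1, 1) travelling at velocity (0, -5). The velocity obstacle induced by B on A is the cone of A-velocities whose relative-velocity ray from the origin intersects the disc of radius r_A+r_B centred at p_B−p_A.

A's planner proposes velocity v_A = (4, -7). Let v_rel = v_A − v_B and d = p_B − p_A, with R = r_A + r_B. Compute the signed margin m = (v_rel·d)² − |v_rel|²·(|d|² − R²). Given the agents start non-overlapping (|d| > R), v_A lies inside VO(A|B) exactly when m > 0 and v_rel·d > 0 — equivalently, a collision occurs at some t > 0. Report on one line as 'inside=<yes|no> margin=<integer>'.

d = (-6, -2),  |d|² = 40;  R = 4+1 = 5,  c = 40−5² = 15
v_rel = (4, -2),  |v_rel|² = 20;  v_rel·d = (4)·(-6) + (-2)·(-2) = -20
20·t² + 40·t + 15 = 0  ⇒  m = (-20)² − 20·15 = 100
m = 100 > 0,  v_rel·d = -20 < 0  ⇒  outside

inside=no margin=100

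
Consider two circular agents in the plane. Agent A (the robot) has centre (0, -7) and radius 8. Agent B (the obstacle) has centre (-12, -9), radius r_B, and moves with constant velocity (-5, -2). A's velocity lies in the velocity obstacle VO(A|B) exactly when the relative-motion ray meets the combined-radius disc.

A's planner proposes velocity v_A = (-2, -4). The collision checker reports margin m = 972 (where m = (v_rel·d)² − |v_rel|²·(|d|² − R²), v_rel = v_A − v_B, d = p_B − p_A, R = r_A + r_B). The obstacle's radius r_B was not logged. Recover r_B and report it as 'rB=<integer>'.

m = 972
d = (-12, -2);  v_rel = (3, -2),  |v_rel|² = 13
v_rel×d = (3)·(-2) − (-2)·(-12) = -30
since m = R²·13 − (-30)²:  R² = (900 + 972) / 13 = 144
R = √144 = 12  ⇒  r_B = 12 − 8 = 4

rB=4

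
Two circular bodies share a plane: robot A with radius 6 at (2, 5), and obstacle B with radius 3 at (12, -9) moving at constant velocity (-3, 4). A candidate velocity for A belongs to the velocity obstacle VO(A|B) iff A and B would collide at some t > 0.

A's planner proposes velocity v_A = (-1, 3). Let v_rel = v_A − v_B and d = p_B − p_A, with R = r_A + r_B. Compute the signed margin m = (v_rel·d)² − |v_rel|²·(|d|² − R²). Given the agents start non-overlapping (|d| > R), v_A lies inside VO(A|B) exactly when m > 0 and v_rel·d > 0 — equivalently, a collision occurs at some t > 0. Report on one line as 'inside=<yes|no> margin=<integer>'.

d = (10, -14),  |d|² = 296;  R = 6+3 = 9,  c = 296−9² = 215
v_rel = (2, -1),  |v_rel|² = 5;  v_rel·d = (2)·(10) + (-1)·(-14) = 34
5·t² − 68·t + 215 = 0  ⇒  m = 34² − 5·215 = 81
m = 81 > 0,  v_rel·d = 34 > 0  ⇒  inside

inside=yes margin=81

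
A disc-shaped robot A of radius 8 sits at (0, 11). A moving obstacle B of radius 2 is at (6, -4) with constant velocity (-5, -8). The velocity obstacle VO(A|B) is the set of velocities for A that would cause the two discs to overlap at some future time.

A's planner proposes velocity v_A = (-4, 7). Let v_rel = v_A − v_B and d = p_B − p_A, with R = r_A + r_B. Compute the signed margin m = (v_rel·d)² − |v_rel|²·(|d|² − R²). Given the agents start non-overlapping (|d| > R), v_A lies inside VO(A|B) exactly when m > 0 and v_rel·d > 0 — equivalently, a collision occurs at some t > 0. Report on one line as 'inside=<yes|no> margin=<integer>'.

d = (6, -15),  |d|² = 261;  R = 8+2 = 10,  c = 261−10² = 161
v_rel = (1, 15),  |v_rel|² = 226;  v_rel·d = (1)·(6) + (15)·(-15) = -219
226·t² + 438·t + 161 = 0  ⇒  m = (-219)² − 226·161 = 11575
m = 11575 > 0,  v_rel·d = -219 < 0  ⇒  outside

inside=no margin=11575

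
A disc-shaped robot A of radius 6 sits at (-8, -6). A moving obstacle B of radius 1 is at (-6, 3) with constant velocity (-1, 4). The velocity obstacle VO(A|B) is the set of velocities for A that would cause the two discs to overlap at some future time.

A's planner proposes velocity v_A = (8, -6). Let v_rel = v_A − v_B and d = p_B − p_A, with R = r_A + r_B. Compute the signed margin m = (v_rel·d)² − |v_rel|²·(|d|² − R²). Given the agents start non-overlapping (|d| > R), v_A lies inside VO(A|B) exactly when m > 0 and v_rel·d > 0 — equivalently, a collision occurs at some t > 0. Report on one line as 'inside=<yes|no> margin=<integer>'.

d = (2, 9),  |d|² = 85;  R = 6+1 = 7,  c = 85−7² = 36
v_rel = (9, -10),  |v_rel|² = 181;  v_rel·d = (9)·(2) + (-10)·(9) = -72
181·t² + 144·t + 36 = 0  ⇒  m = (-72)² − 181·36 = -1332
m = -1332 < 0,  v_rel·d = -72 < 0  ⇒  outside

inside=no margin=-1332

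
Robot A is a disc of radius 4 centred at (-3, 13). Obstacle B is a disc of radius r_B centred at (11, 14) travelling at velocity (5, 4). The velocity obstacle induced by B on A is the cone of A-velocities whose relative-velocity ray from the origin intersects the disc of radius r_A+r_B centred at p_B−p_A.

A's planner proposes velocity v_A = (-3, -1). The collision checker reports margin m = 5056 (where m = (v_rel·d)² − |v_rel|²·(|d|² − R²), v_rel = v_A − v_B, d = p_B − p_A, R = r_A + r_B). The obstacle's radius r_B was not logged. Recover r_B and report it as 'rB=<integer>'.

m = 5056
d = (14, 1);  v_rel = (-8, -5),  |v_rel|² = 89
v_rel×d = (-8)·(1) − (-5)·(14) = 62
since m = R²·89 − 62²:  R² = (3844 + 5056) / 89 = 100
R = √100 = 10  ⇒  r_B = 10 − 4 = 6

rB=6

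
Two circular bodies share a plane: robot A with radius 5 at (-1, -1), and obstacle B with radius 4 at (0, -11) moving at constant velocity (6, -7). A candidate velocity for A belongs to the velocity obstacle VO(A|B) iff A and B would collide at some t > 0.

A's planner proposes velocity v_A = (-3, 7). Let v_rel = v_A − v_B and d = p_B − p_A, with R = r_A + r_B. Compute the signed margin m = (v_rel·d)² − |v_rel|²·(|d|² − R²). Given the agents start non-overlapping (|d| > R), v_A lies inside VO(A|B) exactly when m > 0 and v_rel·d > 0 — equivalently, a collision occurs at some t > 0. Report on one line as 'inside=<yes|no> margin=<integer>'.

d = (1, -10),  |d|² = 101;  R = 5+4 = 9,  c = 101−9² = 20
v_rel = (-9, 14),  |v_rel|² = 277;  v_rel·d = (-9)·(1) + (14)·(-10) = -149
277·t² + 298·t + 20 = 0  ⇒  m = (-149)² − 277·20 = 16661
m = 16661 > 0,  v_rel·d = -149 < 0  ⇒  outside

inside=no margin=16661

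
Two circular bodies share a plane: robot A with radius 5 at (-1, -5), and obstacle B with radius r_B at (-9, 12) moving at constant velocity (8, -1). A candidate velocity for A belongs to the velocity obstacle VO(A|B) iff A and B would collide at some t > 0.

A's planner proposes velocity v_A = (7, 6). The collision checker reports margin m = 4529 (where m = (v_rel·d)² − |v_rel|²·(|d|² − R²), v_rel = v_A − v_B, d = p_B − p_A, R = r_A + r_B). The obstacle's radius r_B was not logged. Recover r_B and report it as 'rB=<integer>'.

m = 4529
d = (-8, 17);  v_rel = (-1, 7),  |v_rel|² = 50
v_rel×d = (-1)·(17) − (7)·(-8) = 39
since m = R²·50 − 39²:  R² = (1521 + 4529) / 50 = 121
R = √121 = 11  ⇒  r_B = 11 − 5 = 6

rB=6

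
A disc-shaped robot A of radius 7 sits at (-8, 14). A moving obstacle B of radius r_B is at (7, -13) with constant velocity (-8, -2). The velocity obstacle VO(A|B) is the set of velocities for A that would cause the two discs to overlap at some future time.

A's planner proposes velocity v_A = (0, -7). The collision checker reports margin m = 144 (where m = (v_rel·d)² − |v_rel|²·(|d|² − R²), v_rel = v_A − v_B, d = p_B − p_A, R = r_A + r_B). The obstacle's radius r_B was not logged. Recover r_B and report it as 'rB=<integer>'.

m = 144
d = (15, -27);  v_rel = (8, -5),  |v_rel|² = 89
v_rel×d = (8)·(-27) − (-5)·(15) = -141
since m = R²·89 − (-141)²:  R² = (19881 + 144) / 89 = 225
R = √225 = 15  ⇒  r_B = 15 − 7 = 8

rB=8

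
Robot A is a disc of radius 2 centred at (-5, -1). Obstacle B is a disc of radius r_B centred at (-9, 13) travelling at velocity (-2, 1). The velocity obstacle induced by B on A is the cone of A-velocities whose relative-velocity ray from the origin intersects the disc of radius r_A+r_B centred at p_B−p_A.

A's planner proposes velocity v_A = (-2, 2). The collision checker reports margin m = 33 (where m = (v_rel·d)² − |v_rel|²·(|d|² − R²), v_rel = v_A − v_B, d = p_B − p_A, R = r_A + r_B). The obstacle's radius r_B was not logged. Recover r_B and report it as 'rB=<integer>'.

m = 33
d = (-4, 14);  v_rel = (0, 1),  |v_rel|² = 1
v_rel×d = (0)·(14) − (1)·(-4) = 4
since m = R²·1 − 4²:  R² = (16 + 33) / 1 = 49
R = √49 = 7  ⇒  r_B = 7 − 2 = 5

rB=5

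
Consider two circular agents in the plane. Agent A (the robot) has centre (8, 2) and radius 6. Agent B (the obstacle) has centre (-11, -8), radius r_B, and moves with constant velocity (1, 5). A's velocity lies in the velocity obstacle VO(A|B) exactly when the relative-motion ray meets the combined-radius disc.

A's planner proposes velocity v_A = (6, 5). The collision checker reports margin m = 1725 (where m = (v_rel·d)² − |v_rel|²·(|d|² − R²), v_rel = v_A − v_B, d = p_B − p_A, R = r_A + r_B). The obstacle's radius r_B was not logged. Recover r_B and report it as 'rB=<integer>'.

m = 1725
d = (-19, -10);  v_rel = (5, 0),  |v_rel|² = 25
v_rel×d = (5)·(-10) − (0)·(-19) = -50
since m = R²·25 − (-50)²:  R² = (2500 + 1725) / 25 = 169
R = √169 = 13  ⇒  r_B = 13 − 6 = 7

rB=7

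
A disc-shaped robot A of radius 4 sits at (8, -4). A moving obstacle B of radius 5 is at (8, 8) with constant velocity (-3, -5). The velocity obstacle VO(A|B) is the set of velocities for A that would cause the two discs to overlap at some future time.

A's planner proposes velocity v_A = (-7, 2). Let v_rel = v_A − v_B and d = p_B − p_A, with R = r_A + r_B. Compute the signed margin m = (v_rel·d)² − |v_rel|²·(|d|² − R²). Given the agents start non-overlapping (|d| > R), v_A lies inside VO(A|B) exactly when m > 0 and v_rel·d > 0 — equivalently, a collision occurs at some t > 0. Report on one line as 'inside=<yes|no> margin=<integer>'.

d = (0, 12),  |d|² = 144;  R = 4+5 = 9,  c = 144−9² = 63
v_rel = (-4, 7),  |v_rel|² = 65;  v_rel·d = (-4)·(0) + (7)·(12) = 84
65·t² − 168·t + 63 = 0  ⇒  m = 84² − 65·63 = 2961
m = 2961 > 0,  v_rel·d = 84 > 0  ⇒  inside

inside=yes margin=2961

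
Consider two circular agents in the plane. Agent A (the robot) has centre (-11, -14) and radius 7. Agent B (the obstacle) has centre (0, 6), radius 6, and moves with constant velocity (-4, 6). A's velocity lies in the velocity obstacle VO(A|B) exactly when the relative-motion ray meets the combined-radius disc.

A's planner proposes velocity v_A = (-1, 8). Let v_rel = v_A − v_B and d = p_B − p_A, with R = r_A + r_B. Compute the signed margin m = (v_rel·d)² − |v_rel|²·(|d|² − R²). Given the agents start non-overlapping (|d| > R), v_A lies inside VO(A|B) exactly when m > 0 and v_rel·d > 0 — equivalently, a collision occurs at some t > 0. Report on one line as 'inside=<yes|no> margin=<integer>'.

d = (11, 20),  |d|² = 521;  R = 7+6 = 13,  c = 521−13² = 352
v_rel = (3, 2),  |v_rel|² = 13;  v_rel·d = (3)·(11) + (2)·(20) = 73
13·t² − 146·t + 352 = 0  ⇒  m = 73² − 13·352 = 753
m = 753 > 0,  v_rel·d = 73 > 0  ⇒  inside

inside=yes margin=753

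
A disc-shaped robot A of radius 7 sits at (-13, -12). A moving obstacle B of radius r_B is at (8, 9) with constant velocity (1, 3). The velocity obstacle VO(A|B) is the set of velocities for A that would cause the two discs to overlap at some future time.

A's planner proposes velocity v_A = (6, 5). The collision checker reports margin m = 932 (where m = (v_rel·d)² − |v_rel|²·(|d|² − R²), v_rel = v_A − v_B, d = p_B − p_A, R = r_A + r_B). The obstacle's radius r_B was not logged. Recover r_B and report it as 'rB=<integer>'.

m = 932
d = (21, 21);  v_rel = (5, 2),  |v_rel|² = 29
v_rel×d = (5)·(21) − (2)·(21) = 63
since m = R²·29 − 63²:  R² = (3969 + 932) / 29 = 169
R = √169 = 13  ⇒  r_B = 13 − 7 = 6

rB=6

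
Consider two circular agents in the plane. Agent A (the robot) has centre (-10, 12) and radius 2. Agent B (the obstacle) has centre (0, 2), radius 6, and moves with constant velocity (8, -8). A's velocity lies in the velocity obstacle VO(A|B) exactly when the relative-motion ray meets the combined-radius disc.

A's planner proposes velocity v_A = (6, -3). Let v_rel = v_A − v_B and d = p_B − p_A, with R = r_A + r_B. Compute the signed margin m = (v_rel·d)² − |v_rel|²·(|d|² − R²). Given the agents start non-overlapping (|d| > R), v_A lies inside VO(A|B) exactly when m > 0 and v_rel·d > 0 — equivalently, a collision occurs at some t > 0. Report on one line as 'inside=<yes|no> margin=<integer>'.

d = (10, -10),  |d|² = 200;  R = 2+6 = 8,  c = 200−8² = 136
v_rel = (-2, 5),  |v_rel|² = 29;  v_rel·d = (-2)·(10) + (5)·(-10) = -70
29·t² + 140·t + 136 = 0  ⇒  m = (-70)² − 29·136 = 956
m = 956 > 0,  v_rel·d = -70 < 0  ⇒  outside

inside=no margin=956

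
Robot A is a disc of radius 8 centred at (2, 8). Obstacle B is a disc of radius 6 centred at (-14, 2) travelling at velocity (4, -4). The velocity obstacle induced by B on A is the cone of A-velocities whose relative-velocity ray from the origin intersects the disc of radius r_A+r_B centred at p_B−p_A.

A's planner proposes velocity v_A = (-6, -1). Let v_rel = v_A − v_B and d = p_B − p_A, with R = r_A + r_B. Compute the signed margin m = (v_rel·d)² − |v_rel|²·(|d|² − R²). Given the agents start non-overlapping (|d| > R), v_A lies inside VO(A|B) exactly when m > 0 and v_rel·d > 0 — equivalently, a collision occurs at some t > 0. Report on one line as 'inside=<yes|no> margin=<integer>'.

d = (-16, -6),  |d|² = 292;  R = 8+6 = 14,  c = 292−14² = 96
v_rel = (-10, 3),  |v_rel|² = 109;  v_rel·d = (-10)·(-16) + (3)·(-6) = 142
109·t² − 284·t + 96 = 0  ⇒  m = 142² − 109·96 = 9700
m = 9700 > 0,  v_rel·d = 142 > 0  ⇒  inside

inside=yes margin=9700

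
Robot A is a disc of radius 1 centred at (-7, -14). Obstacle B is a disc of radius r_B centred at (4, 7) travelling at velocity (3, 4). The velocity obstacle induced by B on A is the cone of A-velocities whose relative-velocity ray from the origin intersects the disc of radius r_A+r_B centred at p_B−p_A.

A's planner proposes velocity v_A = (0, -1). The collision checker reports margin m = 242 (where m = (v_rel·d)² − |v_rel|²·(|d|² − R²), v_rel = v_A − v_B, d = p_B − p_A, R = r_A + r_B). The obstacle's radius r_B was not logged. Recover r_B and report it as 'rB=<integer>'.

m = 242
d = (11, 21);  v_rel = (-3, -5),  |v_rel|² = 34
v_rel×d = (-3)·(21) − (-5)·(11) = -8
since m = R²·34 − (-8)²:  R² = (64 + 242) / 34 = 9
R = √9 = 3  ⇒  r_B = 3 − 1 = 2

rB=2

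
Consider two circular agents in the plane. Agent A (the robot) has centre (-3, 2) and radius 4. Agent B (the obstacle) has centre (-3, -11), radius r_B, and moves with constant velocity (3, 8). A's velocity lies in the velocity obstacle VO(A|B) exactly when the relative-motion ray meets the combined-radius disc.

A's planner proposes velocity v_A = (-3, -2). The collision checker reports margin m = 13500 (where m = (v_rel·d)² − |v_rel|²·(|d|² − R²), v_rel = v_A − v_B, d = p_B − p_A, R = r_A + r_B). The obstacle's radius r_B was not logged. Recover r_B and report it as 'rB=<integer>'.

m = 13500
d = (0, -13);  v_rel = (-6, -10),  |v_rel|² = 136
v_rel×d = (-6)·(-13) − (-10)·(0) = 78
since m = R²·136 − 78²:  R² = (6084 + 13500) / 136 = 144
R = √144 = 12  ⇒  r_B = 12 − 4 = 8

rB=8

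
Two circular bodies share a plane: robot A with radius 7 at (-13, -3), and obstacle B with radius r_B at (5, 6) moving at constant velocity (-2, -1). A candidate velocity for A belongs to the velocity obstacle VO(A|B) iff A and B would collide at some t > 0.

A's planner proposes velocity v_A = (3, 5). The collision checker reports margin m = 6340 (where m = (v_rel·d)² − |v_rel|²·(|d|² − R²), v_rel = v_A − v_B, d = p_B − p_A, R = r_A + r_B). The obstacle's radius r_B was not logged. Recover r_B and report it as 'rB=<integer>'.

m = 6340
d = (18, 9);  v_rel = (5, 6),  |v_rel|² = 61
v_rel×d = (5)·(9) − (6)·(18) = -63
since m = R²·61 − (-63)²:  R² = (3969 + 6340) / 61 = 169
R = √169 = 13  ⇒  r_B = 13 − 7 = 6

rB=6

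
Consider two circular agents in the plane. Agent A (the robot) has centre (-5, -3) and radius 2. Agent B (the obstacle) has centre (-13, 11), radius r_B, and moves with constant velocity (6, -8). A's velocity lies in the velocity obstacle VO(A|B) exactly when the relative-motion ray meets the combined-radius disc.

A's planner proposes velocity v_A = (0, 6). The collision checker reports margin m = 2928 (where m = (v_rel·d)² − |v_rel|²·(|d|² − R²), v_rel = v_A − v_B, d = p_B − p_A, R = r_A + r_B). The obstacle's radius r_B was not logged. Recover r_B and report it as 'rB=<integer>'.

m = 2928
d = (-8, 14);  v_rel = (-6, 14),  |v_rel|² = 232
v_rel×d = (-6)·(14) − (14)·(-8) = 28
since m = R²·232 − 28²:  R² = (784 + 2928) / 232 = 16
R = √16 = 4  ⇒  r_B = 4 − 2 = 2

rB=2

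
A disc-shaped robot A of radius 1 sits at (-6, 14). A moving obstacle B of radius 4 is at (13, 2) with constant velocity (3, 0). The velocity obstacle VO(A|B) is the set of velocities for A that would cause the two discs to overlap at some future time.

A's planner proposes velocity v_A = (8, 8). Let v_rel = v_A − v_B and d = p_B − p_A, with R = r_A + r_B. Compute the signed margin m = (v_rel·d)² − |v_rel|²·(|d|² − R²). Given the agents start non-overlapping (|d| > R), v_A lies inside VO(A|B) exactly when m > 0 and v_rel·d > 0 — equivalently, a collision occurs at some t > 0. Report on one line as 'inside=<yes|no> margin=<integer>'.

d = (19, -12),  |d|² = 505;  R = 1+4 = 5,  c = 505−5² = 480
v_rel = (5, 8),  |v_rel|² = 89;  v_rel·d = (5)·(19) + (8)·(-12) = -1
89·t² + 2·t + 480 = 0  ⇒  m = (-1)² − 89·480 = -42719
m = -42719 < 0,  v_rel·d = -1 < 0  ⇒  outside

inside=no margin=-42719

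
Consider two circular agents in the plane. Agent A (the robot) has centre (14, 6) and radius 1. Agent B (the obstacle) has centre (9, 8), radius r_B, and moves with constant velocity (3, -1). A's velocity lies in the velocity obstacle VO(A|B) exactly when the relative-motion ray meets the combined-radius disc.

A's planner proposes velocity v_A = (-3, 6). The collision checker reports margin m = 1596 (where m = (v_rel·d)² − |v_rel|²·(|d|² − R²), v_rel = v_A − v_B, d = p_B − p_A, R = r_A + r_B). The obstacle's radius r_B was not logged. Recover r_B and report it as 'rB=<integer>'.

m = 1596
d = (-5, 2);  v_rel = (-6, 7),  |v_rel|² = 85
v_rel×d = (-6)·(2) − (7)·(-5) = 23
since m = R²·85 − 23²:  R² = (529 + 1596) / 85 = 25
R = √25 = 5  ⇒  r_B = 5 − 1 = 4

rB=4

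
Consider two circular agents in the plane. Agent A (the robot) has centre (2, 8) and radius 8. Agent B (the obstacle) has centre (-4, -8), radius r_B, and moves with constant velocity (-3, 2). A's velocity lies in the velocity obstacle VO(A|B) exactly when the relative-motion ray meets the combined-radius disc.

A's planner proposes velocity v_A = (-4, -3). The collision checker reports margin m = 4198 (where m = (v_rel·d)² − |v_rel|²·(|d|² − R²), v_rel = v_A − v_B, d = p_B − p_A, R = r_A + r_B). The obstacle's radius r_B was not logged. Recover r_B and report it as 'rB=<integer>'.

m = 4198
d = (-6, -16);  v_rel = (-1, -5),  |v_rel|² = 26
v_rel×d = (-1)·(-16) − (-5)·(-6) = -14
since m = R²·26 − (-14)²:  R² = (196 + 4198) / 26 = 169
R = √169 = 13  ⇒  r_B = 13 − 8 = 5

rB=5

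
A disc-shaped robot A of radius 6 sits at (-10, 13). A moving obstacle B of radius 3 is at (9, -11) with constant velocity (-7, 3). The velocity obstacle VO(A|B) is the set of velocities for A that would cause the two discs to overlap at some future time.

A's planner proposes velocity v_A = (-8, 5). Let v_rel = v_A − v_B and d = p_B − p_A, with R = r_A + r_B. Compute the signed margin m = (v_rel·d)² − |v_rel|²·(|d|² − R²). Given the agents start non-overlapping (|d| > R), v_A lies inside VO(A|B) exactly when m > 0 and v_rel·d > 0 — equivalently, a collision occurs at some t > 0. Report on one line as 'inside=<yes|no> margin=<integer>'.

d = (19, -24),  |d|² = 937;  R = 6+3 = 9,  c = 937−9² = 856
v_rel = (-1, 2),  |v_rel|² = 5;  v_rel·d = (-1)·(19) + (2)·(-24) = -67
5·t² + 134·t + 856 = 0  ⇒  m = (-67)² − 5·856 = 209
m = 209 > 0,  v_rel·d = -67 < 0  ⇒  outside

inside=no margin=209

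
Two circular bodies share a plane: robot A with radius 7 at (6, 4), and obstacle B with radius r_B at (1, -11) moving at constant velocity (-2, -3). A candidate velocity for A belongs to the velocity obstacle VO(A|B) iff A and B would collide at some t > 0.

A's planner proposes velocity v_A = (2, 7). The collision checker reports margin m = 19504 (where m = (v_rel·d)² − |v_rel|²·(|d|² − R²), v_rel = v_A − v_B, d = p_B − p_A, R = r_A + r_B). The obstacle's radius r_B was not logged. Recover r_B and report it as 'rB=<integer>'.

m = 19504
d = (-5, -15);  v_rel = (4, 10),  |v_rel|² = 116
v_rel×d = (4)·(-15) − (10)·(-5) = -10
since m = R²·116 − (-10)²:  R² = (100 + 19504) / 116 = 169
R = √169 = 13  ⇒  r_B = 13 − 7 = 6

rB=6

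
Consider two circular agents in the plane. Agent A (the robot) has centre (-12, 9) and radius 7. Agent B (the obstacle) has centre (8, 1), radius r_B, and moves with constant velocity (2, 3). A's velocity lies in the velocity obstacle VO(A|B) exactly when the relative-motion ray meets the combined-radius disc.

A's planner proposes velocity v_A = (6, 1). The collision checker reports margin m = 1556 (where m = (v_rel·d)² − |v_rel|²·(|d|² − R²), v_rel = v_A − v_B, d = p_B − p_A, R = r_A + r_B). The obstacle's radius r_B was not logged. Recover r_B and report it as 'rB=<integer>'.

m = 1556
d = (20, -8);  v_rel = (4, -2),  |v_rel|² = 20
v_rel×d = (4)·(-8) − (-2)·(20) = 8
since m = R²·20 − 8²:  R² = (64 + 1556) / 20 = 81
R = √81 = 9  ⇒  r_B = 9 − 7 = 2

rB=2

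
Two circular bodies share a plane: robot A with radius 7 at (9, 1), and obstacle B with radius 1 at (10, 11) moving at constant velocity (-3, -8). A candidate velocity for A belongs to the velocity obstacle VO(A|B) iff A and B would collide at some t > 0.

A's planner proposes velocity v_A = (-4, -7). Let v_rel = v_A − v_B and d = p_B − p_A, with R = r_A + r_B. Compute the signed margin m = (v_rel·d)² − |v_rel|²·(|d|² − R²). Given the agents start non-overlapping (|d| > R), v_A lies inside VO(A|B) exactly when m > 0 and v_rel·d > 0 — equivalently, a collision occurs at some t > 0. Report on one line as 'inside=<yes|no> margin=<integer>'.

d = (1, 10),  |d|² = 101;  R = 7+1 = 8,  c = 101−8² = 37
v_rel = (-1, 1),  |v_rel|² = 2;  v_rel·d = (-1)·(1) + (1)·(10) = 9
2·t² − 18·t + 37 = 0  ⇒  m = 9² − 2·37 = 7
m = 7 > 0,  v_rel·d = 9 > 0  ⇒  inside

inside=yes margin=7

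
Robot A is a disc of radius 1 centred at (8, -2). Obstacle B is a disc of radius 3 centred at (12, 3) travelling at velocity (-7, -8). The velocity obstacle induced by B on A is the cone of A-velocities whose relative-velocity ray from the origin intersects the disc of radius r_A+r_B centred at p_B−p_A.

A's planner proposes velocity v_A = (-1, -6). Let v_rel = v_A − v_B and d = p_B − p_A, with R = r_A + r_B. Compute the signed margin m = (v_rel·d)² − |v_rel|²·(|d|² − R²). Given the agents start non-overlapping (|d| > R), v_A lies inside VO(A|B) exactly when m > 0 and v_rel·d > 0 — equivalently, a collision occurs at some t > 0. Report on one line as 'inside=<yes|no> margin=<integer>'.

d = (4, 5),  |d|² = 41;  R = 1+3 = 4,  c = 41−4² = 25
v_rel = (6, 2),  |v_rel|² = 40;  v_rel·d = (6)·(4) + (2)·(5) = 34
40·t² − 68·t + 25 = 0  ⇒  m = 34² − 40·25 = 156
m = 156 > 0,  v_rel·d = 34 > 0  ⇒  inside

inside=yes margin=156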